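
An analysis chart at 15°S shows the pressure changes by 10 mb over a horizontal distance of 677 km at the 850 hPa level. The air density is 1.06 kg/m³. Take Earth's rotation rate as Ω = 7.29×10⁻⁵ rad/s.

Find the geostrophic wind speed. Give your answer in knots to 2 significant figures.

72 knots

Coriolis parameter at 15°S:
f = 2Ω sin φ = 2 × 7.29×10⁻⁵ × sin 15° = 3.77×10⁻⁵ s⁻¹
Pressure gradient: |∂P/∂n| = 1000 Pa / 677000 m = 1.48×10⁻³ Pa/m
Geostrophic balance (pressure-gradient force = Coriolis force):
V_g = (1/(fρ)) |∂P/∂n| = 1.48×10⁻³ / (3.77×10⁻⁵ × 1.06) = 36.9 m/s
Converting: 36.9 m/s × 1.944 = 72 knots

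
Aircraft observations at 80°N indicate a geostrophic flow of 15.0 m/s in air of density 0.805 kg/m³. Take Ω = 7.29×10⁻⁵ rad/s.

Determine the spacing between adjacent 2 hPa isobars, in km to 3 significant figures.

Coriolis parameter at 80°N:
f = 2Ω sin φ = 2 × 7.29×10⁻⁵ × sin 80° = 1.44×10⁻⁴ s⁻¹
Geostrophic balance rearranged: |∂P/∂n| = f ρ V_g
|∂P/∂n| = 1.44×10⁻⁴ × 0.805 × 15.0 = 1.73×10⁻³ Pa/m
Isobar spacing: Δn = ΔP/|∂P/∂n| = 200 Pa / 1.73×10⁻³ Pa/m = 115354 m ≈ 115 km

115 km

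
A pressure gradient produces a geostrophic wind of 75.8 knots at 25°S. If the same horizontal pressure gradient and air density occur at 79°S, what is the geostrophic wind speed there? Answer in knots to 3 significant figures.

32.6 knots

With the same pressure gradient and density, V_g ∝ 1/f ∝ 1/sin φ.
V₂ = V₁ · sin φ₁ / sin φ₂ = 75.8 × sin 25° / sin 79°
V₂ = 75.8 × 0.4226/0.9816 = 32.6 knots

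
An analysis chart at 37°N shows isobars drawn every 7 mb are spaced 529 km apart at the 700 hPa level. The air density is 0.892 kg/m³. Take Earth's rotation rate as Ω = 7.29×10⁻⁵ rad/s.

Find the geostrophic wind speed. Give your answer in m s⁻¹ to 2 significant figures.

17 m s⁻¹

Coriolis parameter at 37°N:
f = 2Ω sin φ = 2 × 7.29×10⁻⁵ × sin 37° = 8.77×10⁻⁵ s⁻¹
Pressure gradient: |∂P/∂n| = 700 Pa / 529000 m = 1.32×10⁻³ Pa/m
Geostrophic balance (pressure-gradient force = Coriolis force):
V_g = (1/(fρ)) |∂P/∂n| = 1.32×10⁻³ / (8.77×10⁻⁵ × 0.892) = 16.9 m/s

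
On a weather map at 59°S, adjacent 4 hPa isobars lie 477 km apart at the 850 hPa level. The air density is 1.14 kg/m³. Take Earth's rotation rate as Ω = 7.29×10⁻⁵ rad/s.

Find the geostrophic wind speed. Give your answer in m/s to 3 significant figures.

5.89 m/s

Coriolis parameter at 59°S:
f = 2Ω sin φ = 2 × 7.29×10⁻⁵ × sin 59° = 1.25×10⁻⁴ s⁻¹
Pressure gradient: |∂P/∂n| = 400 Pa / 477000 m = 8.39×10⁻⁴ Pa/m
Geostrophic balance (pressure-gradient force = Coriolis force):
V_g = (1/(fρ)) |∂P/∂n| = 8.39×10⁻⁴ / (1.25×10⁻⁴ × 1.14) = 5.89 m/s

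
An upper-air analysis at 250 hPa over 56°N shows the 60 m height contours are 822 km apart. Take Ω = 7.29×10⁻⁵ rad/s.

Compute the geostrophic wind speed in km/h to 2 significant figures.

Coriolis parameter at 56°N:
f = 2Ω sin φ = 2 × 7.29×10⁻⁵ × sin 56° = 1.21×10⁻⁴ s⁻¹
Height gradient: |∂Z/∂n| = 60 m / 822000 m = 7.30×10⁻⁵
On a pressure surface, geostrophic balance gives V_g = (g/f)|∂Z/∂n|:
V_g = 9.81 × 7.30×10⁻⁵ / 1.21×10⁻⁴ = 5.92 m/s
Converting: 5.92 m/s × 3.6 = 21 km/h

21 km/h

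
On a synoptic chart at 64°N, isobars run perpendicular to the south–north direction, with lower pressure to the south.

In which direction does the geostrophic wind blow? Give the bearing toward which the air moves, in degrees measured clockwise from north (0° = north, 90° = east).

270°

The pressure-gradient force points toward the south (bearing 180°).
Geostrophic balance: in the Northern Hemisphere the Coriolis force deflects motion to the right, so the geostrophic wind blows 90° to the right of the pressure-gradient force (low pressure on the left).
Rotating 180° by 90° clockwise gives 270° — the wind blows toward the west.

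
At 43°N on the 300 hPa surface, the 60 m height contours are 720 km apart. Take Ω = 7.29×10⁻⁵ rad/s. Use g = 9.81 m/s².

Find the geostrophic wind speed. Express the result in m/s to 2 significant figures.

8.2 m/s

Coriolis parameter at 43°N:
f = 2Ω sin φ = 2 × 7.29×10⁻⁵ × sin 43° = 9.94×10⁻⁵ s⁻¹
Height gradient: |∂Z/∂n| = 60 m / 720000 m = 8.33×10⁻⁵
On a pressure surface, geostrophic balance gives V_g = (g/f)|∂Z/∂n|:
V_g = 9.81 × 8.33×10⁻⁵ / 9.94×10⁻⁵ = 8.22 m/s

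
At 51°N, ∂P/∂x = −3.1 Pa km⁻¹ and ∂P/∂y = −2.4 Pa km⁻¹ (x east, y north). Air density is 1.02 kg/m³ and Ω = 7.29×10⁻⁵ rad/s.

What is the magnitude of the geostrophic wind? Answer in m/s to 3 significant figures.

Coriolis parameter at 51°N:
f = 2Ω sin φ = 2 × 7.29×10⁻⁵ × sin 51° = 1.13×10⁻⁴ s⁻¹
Component geostrophic relations (x east, y north):
u_g = −(1/(fρ)) ∂P/∂y,  v_g = (1/(fρ)) ∂P/∂x
u_g = −(−2.4×10⁻³)/(1.13×10⁻⁴ × 1.02) = 20.8 m/s;  v_g = (−3.1×10⁻³)/(1.13×10⁻⁴ × 1.02) = −26.8 m/s
|V_g| = √(u_g² + v_g²) = 33.9 m/s

33.9 m/s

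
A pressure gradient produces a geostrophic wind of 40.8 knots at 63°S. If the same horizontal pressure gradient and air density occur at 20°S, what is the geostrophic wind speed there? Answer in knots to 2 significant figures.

With the same pressure gradient and density, V_g ∝ 1/f ∝ 1/sin φ.
V₂ = V₁ · sin φ₁ / sin φ₂ = 40.8 × sin 63° / sin 20°
V₂ = 40.8 × 0.8910/0.3420 = 110 knots

110 knots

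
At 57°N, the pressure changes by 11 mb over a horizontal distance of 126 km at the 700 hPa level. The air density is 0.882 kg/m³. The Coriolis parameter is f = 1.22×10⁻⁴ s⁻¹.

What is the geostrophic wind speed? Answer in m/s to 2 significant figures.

Pressure gradient: |∂P/∂n| = 1100 Pa / 126000 m = 8.73×10⁻³ Pa/m
Geostrophic balance (pressure-gradient force = Coriolis force):
V_g = (1/(fρ)) |∂P/∂n| = 8.73×10⁻³ / (1.22×10⁻⁴ × 0.882) = 81.1 m/s

81 m/s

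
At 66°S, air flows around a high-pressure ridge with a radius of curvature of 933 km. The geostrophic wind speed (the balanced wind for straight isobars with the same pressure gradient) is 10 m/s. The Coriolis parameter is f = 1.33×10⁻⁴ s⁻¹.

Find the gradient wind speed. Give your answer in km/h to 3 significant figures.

39.5 km/h

Around a high, pressure-gradient force acts outward with centrifugal, so Coriolis balances both:
fV = (1/ρ)|∂P/∂n| + V²/R  →  V² − fR·V + fR·V_g = 0
With fR = 1.33×10⁻⁴ × 933×10³ m = 124 m/s:
V = [fR − √((fR)² − 4 fR V_g)]/2 = [124 − √(124² − 4×124×10)]/2 = 11 m/s
Supergeostrophic (V > V_g = 10 m/s), as expected around a high.
Converting: 11 m/s × 3.6 = 39.5 km/h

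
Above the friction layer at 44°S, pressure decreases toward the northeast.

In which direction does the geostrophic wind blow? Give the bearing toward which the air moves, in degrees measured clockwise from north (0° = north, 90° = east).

The pressure-gradient force points toward the northeast (bearing 045°).
Geostrophic balance: in the Southern Hemisphere the Coriolis force deflects motion to the left, so the geostrophic wind blows 90° to the left of the pressure-gradient force (low pressure on the right).
Rotating 045° by 90° counterclockwise gives 315° — the wind blows toward the northwest.

315°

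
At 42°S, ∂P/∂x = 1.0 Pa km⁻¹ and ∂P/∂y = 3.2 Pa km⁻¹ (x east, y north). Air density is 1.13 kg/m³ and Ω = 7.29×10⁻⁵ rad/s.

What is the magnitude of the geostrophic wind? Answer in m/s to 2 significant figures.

Coriolis parameter at 42°S:
f = 2Ω sin φ = 2 × 7.29×10⁻⁵ × sin 42° = 9.76×10⁻⁵ s⁻¹
In the Southern Hemisphere f is negative: f = −9.76×10⁻⁵ s⁻¹.
Component geostrophic relations (x east, y north):
u_g = −(1/(fρ)) ∂P/∂y,  v_g = (1/(fρ)) ∂P/∂x
u_g = −(3.2×10⁻³)/(−9.76×10⁻⁵ × 1.13) = 29.0 m/s;  v_g = (1.0×10⁻³)/(−9.76×10⁻⁵ × 1.13) = −9.07 m/s
|V_g| = √(u_g² + v_g²) = 30.4 m/s

30 m/s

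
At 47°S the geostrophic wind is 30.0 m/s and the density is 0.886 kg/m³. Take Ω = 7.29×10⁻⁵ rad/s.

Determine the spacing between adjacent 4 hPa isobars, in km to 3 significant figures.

Coriolis parameter at 47°S:
f = 2Ω sin φ = 2 × 7.29×10⁻⁵ × sin 47° = 1.07×10⁻⁴ s⁻¹
Geostrophic balance rearranged: |∂P/∂n| = f ρ V_g
|∂P/∂n| = 1.07×10⁻⁴ × 0.886 × 30.0 = 2.83×10⁻³ Pa/m
Isobar spacing: Δn = ΔP/|∂P/∂n| = 400 Pa / 2.83×10⁻³ Pa/m = 141130 m ≈ 141 km

141 km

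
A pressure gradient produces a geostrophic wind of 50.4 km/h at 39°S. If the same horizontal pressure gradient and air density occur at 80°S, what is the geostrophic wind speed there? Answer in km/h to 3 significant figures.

32.2 km/h

With the same pressure gradient and density, V_g ∝ 1/f ∝ 1/sin φ.
V₂ = V₁ · sin φ₁ / sin φ₂ = 50.4 × sin 39° / sin 80°
V₂ = 50.4 × 0.6293/0.9848 = 32.2 km/h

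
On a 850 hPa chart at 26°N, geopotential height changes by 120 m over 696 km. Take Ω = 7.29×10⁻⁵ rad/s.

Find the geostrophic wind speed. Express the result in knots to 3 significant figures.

Coriolis parameter at 26°N:
f = 2Ω sin φ = 2 × 7.29×10⁻⁵ × sin 26° = 6.39×10⁻⁵ s⁻¹
Height gradient: |∂Z/∂n| = 120 m / 696000 m = 1.72×10⁻⁴
On a pressure surface, geostrophic balance gives V_g = (g/f)|∂Z/∂n|:
V_g = 9.81 × 1.72×10⁻⁴ / 6.39×10⁻⁵ = 26.5 m/s
Converting: 26.5 m/s × 1.944 = 51.4 knots

51.4 knots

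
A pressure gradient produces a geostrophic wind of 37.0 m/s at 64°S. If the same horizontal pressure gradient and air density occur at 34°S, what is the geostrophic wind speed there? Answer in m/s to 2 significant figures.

59 m/s

With the same pressure gradient and density, V_g ∝ 1/f ∝ 1/sin φ.
V₂ = V₁ · sin φ₁ / sin φ₂ = 37.0 × sin 64° / sin 34°
V₂ = 37.0 × 0.8988/0.5592 = 59 m/s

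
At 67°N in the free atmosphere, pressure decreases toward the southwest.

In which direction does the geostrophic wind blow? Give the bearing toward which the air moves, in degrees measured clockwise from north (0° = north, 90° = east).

315°

The pressure-gradient force points toward the southwest (bearing 225°).
Geostrophic balance: in the Northern Hemisphere the Coriolis force deflects motion to the right, so the geostrophic wind blows 90° to the right of the pressure-gradient force (low pressure on the left).
Rotating 225° by 90° clockwise gives 315° — the wind blows toward the northwest.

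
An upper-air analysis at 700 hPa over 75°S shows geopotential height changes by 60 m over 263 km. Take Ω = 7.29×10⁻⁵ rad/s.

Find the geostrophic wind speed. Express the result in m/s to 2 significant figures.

16 m/s

Coriolis parameter at 75°S:
f = 2Ω sin φ = 2 × 7.29×10⁻⁵ × sin 75° = 1.41×10⁻⁴ s⁻¹
Height gradient: |∂Z/∂n| = 60 m / 263000 m = 2.28×10⁻⁴
On a pressure surface, geostrophic balance gives V_g = (g/f)|∂Z/∂n|:
V_g = 9.81 × 2.28×10⁻⁴ / 1.41×10⁻⁴ = 15.9 m/s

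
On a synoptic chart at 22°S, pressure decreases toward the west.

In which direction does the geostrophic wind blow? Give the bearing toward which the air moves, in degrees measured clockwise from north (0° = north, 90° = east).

180°

The pressure-gradient force points toward the west (bearing 270°).
Geostrophic balance: in the Southern Hemisphere the Coriolis force deflects motion to the left, so the geostrophic wind blows 90° to the left of the pressure-gradient force (low pressure on the right).
Rotating 270° by 90° counterclockwise gives 180° — the wind blows toward the south.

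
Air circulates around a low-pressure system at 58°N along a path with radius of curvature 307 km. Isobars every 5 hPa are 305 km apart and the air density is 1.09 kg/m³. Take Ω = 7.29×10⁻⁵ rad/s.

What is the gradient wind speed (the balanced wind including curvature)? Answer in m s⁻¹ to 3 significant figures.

Coriolis parameter at 58°N:
f = 2Ω sin φ = 2 × 7.29×10⁻⁵ × sin 58° = 1.24×10⁻⁴ s⁻¹
Pressure gradient: |∂P/∂n| = 500 Pa / 305000 m = 1.64×10⁻³ Pa/m
Geostrophic speed: V_g = |∂P/∂n|/(fρ) = 1.64×10⁻³/(1.24×10⁻⁴ × 1.09) = 12.2 m/s
Around a low, centrifugal force acts outward with Coriolis, so pressure-gradient force balances both:
(1/ρ)|∂P/∂n| = fV + V²/R  →  V² + fR·V − fR·V_g = 0
With fR = 1.24×10⁻⁴ × 307×10³ m = 38.0 m/s:
V = [−fR + √((fR)² + 4 fR V_g)]/2 = [−38.0 + √(38.0² + 4×38.0×12.2)]/2 = 9.69 m/s
Subgeostrophic (V < V_g = 12.2 m/s), as expected around a low.

9.69 m s⁻¹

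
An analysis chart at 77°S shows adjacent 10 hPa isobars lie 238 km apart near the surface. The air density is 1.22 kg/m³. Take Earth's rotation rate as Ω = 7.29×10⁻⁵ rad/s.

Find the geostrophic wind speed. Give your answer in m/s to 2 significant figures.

Coriolis parameter at 77°S:
f = 2Ω sin φ = 2 × 7.29×10⁻⁵ × sin 77° = 1.42×10⁻⁴ s⁻¹
Pressure gradient: |∂P/∂n| = 1000 Pa / 238000 m = 4.20×10⁻³ Pa/m
Geostrophic balance (pressure-gradient force = Coriolis force):
V_g = (1/(fρ)) |∂P/∂n| = 4.20×10⁻³ / (1.42×10⁻⁴ × 1.22) = 24.2 m/s

24 m/s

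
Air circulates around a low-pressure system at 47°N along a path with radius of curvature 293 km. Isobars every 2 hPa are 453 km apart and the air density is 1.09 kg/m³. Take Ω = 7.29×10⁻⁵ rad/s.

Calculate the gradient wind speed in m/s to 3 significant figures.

3.42 m/s

Coriolis parameter at 47°N:
f = 2Ω sin φ = 2 × 7.29×10⁻⁵ × sin 47° = 1.07×10⁻⁴ s⁻¹
Pressure gradient: |∂P/∂n| = 200 Pa / 453000 m = 4.42×10⁻⁴ Pa/m
Geostrophic speed: V_g = |∂P/∂n|/(fρ) = 4.42×10⁻⁴/(1.07×10⁻⁴ × 1.09) = 3.80 m/s
Around a low, centrifugal force acts outward with Coriolis, so pressure-gradient force balances both:
(1/ρ)|∂P/∂n| = fV + V²/R  →  V² + fR·V − fR·V_g = 0
With fR = 1.07×10⁻⁴ × 293×10³ m = 31.2 m/s:
V = [−fR + √((fR)² + 4 fR V_g)]/2 = [−31.2 + √(31.2² + 4×31.2×3.8)]/2 = 3.42 m/s
Subgeostrophic (V < V_g = 3.8 m/s), as expected around a low.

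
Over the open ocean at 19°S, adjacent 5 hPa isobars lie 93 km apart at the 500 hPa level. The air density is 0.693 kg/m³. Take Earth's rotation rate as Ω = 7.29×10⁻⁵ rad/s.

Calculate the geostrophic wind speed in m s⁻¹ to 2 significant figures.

160 m s⁻¹

Coriolis parameter at 19°S:
f = 2Ω sin φ = 2 × 7.29×10⁻⁵ × sin 19° = 4.75×10⁻⁵ s⁻¹
Pressure gradient: |∂P/∂n| = 500 Pa / 93000 m = 5.38×10⁻³ Pa/m
Geostrophic balance (pressure-gradient force = Coriolis force):
V_g = (1/(fρ)) |∂P/∂n| = 5.38×10⁻³ / (4.75×10⁻⁵ × 0.693) = 163 m/s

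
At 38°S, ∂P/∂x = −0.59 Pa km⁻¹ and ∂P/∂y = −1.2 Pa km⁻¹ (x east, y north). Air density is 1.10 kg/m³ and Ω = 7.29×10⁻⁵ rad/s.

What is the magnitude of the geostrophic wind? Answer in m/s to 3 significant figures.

13.5 m/s

Coriolis parameter at 38°S:
f = 2Ω sin φ = 2 × 7.29×10⁻⁵ × sin 38° = 8.98×10⁻⁵ s⁻¹
In the Southern Hemisphere f is negative: f = −8.98×10⁻⁵ s⁻¹.
Component geostrophic relations (x east, y north):
u_g = −(1/(fρ)) ∂P/∂y,  v_g = (1/(fρ)) ∂P/∂x
u_g = −(−1.2×10⁻³)/(−8.98×10⁻⁵ × 1.10) = −12.2 m/s;  v_g = (−0.59×10⁻³)/(−8.98×10⁻⁵ × 1.10) = 5.98 m/s
|V_g| = √(u_g² + v_g²) = 13.5 m/s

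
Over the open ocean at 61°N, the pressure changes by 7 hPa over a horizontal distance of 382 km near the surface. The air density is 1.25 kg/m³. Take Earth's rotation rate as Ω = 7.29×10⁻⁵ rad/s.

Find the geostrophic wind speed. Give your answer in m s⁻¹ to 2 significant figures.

11 m s⁻¹

Coriolis parameter at 61°N:
f = 2Ω sin φ = 2 × 7.29×10⁻⁵ × sin 61° = 1.28×10⁻⁴ s⁻¹
Pressure gradient: |∂P/∂n| = 700 Pa / 382000 m = 1.83×10⁻³ Pa/m
Geostrophic balance (pressure-gradient force = Coriolis force):
V_g = (1/(fρ)) |∂P/∂n| = 1.83×10⁻³ / (1.28×10⁻⁴ × 1.25) = 11.5 m/s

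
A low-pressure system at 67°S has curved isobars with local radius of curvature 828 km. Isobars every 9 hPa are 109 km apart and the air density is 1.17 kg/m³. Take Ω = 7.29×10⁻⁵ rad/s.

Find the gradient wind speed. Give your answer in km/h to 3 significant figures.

140 km/h

Coriolis parameter at 67°S:
f = 2Ω sin φ = 2 × 7.29×10⁻⁵ × sin 67° = 1.34×10⁻⁴ s⁻¹
Pressure gradient: |∂P/∂n| = 900 Pa / 109000 m = 8.26×10⁻³ Pa/m
Geostrophic speed: V_g = |∂P/∂n|/(fρ) = 8.26×10⁻³/(1.34×10⁻⁴ × 1.17) = 52.6 m/s
Around a low, centrifugal force acts outward with Coriolis, so pressure-gradient force balances both:
(1/ρ)|∂P/∂n| = fV + V²/R  →  V² + fR·V − fR·V_g = 0
With fR = 1.34×10⁻⁴ × 828×10³ m = 111 m/s:
V = [−fR + √((fR)² + 4 fR V_g)]/2 = [−111 + √(111² + 4×111×52.6)]/2 = 38.9 m/s
Subgeostrophic (V < V_g = 52.6 m/s), as expected around a low.
Converting: 38.9 m/s × 3.6 = 140 km/h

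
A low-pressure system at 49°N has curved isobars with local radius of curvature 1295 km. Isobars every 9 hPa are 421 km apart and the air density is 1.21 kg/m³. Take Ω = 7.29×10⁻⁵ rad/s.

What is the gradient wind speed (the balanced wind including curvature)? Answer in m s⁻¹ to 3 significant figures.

Coriolis parameter at 49°N:
f = 2Ω sin φ = 2 × 7.29×10⁻⁵ × sin 49° = 1.10×10⁻⁴ s⁻¹
Pressure gradient: |∂P/∂n| = 900 Pa / 421000 m = 2.14×10⁻³ Pa/m
Geostrophic speed: V_g = |∂P/∂n|/(fρ) = 2.14×10⁻³/(1.10×10⁻⁴ × 1.21) = 16.1 m/s
Around a low, centrifugal force acts outward with Coriolis, so pressure-gradient force balances both:
(1/ρ)|∂P/∂n| = fV + V²/R  →  V² + fR·V − fR·V_g = 0
With fR = 1.10×10⁻⁴ × 1295×10³ m = 142 m/s:
V = [−fR + √((fR)² + 4 fR V_g)]/2 = [−142 + √(142² + 4×142×16.1)]/2 = 14.6 m/s
Subgeostrophic (V < V_g = 16.1 m/s), as expected around a low.

14.6 m s⁻¹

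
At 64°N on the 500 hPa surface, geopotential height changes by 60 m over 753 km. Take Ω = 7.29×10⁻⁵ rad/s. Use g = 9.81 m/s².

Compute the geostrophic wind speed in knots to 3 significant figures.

Coriolis parameter at 64°N:
f = 2Ω sin φ = 2 × 7.29×10⁻⁵ × sin 64° = 1.31×10⁻⁴ s⁻¹
Height gradient: |∂Z/∂n| = 60 m / 753000 m = 7.97×10⁻⁵
On a pressure surface, geostrophic balance gives V_g = (g/f)|∂Z/∂n|:
V_g = 9.81 × 7.97×10⁻⁵ / 1.31×10⁻⁴ = 5.96 m/s
Converting: 5.96 m/s × 1.944 = 11.6 knots

11.6 knots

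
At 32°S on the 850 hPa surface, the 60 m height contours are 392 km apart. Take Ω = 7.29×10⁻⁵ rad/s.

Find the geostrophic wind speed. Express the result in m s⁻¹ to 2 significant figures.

19 m s⁻¹

Coriolis parameter at 32°S:
f = 2Ω sin φ = 2 × 7.29×10⁻⁵ × sin 32° = 7.73×10⁻⁵ s⁻¹
Height gradient: |∂Z/∂n| = 60 m / 392000 m = 1.53×10⁻⁴
On a pressure surface, geostrophic balance gives V_g = (g/f)|∂Z/∂n|:
V_g = 9.81 × 1.53×10⁻⁴ / 7.73×10⁻⁵ = 19.4 m/s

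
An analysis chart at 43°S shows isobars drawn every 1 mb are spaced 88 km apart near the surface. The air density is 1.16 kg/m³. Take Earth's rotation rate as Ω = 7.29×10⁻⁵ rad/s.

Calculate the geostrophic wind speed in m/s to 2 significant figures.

9.9 m/s

Coriolis parameter at 43°S:
f = 2Ω sin φ = 2 × 7.29×10⁻⁵ × sin 43° = 9.94×10⁻⁵ s⁻¹
Pressure gradient: |∂P/∂n| = 100 Pa / 88000 m = 1.14×10⁻³ Pa/m
Geostrophic balance (pressure-gradient force = Coriolis force):
V_g = (1/(fρ)) |∂P/∂n| = 1.14×10⁻³ / (9.94×10⁻⁵ × 1.16) = 9.85 m/s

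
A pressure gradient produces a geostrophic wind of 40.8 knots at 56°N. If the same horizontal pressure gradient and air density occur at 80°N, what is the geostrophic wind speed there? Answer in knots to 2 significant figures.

With the same pressure gradient and density, V_g ∝ 1/f ∝ 1/sin φ.
V₂ = V₁ · sin φ₁ / sin φ₂ = 40.8 × sin 56° / sin 80°
V₂ = 40.8 × 0.8290/0.9848 = 34 knots

34 knots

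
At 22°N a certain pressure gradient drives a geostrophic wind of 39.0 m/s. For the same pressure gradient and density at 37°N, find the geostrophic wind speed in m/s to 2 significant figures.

24 m/s

With the same pressure gradient and density, V_g ∝ 1/f ∝ 1/sin φ.
V₂ = V₁ · sin φ₁ / sin φ₂ = 39.0 × sin 22° / sin 37°
V₂ = 39.0 × 0.3746/0.6018 = 24 m/s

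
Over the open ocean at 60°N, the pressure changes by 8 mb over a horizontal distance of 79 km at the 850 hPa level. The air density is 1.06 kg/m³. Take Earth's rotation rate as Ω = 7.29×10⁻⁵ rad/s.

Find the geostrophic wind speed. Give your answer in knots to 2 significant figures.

150 knots

Coriolis parameter at 60°N:
f = 2Ω sin φ = 2 × 7.29×10⁻⁵ × sin 60° = 1.26×10⁻⁴ s⁻¹
Pressure gradient: |∂P/∂n| = 800 Pa / 79000 m = 1.01×10⁻² Pa/m
Geostrophic balance (pressure-gradient force = Coriolis force):
V_g = (1/(fρ)) |∂P/∂n| = 1.01×10⁻² / (1.26×10⁻⁴ × 1.06) = 75.7 m/s
Converting: 75.7 m/s × 1.944 = 150 knots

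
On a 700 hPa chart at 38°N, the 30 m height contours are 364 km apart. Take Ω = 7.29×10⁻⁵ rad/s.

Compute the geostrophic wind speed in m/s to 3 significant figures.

9.01 m/s

Coriolis parameter at 38°N:
f = 2Ω sin φ = 2 × 7.29×10⁻⁵ × sin 38° = 8.98×10⁻⁵ s⁻¹
Height gradient: |∂Z/∂n| = 30 m / 364000 m = 8.24×10⁻⁵
On a pressure surface, geostrophic balance gives V_g = (g/f)|∂Z/∂n|:
V_g = 9.81 × 8.24×10⁻⁵ / 8.98×10⁻⁵ = 9.01 m/s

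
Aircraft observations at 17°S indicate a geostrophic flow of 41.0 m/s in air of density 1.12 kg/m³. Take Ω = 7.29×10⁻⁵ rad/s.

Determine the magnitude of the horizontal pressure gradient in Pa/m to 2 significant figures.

Coriolis parameter at 17°S:
f = 2Ω sin φ = 2 × 7.29×10⁻⁵ × sin 17° = 4.26×10⁻⁵ s⁻¹
Geostrophic balance rearranged: |∂P/∂n| = f ρ V_g
|∂P/∂n| = 4.26×10⁻⁵ × 1.12 × 41.0 = 1.96×10⁻³ Pa/m

2.0×10⁻³ Pa/m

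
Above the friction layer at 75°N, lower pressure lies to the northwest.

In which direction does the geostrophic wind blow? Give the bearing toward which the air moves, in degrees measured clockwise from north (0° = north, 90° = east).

045°

The pressure-gradient force points toward the northwest (bearing 315°).
Geostrophic balance: in the Northern Hemisphere the Coriolis force deflects motion to the right, so the geostrophic wind blows 90° to the right of the pressure-gradient force (low pressure on the left).
Rotating 315° by 90° clockwise gives 045° — the wind blows toward the northeast.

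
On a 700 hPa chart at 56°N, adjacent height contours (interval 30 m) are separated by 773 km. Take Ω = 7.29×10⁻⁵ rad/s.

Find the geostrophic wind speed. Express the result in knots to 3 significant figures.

6.12 knots

Coriolis parameter at 56°N:
f = 2Ω sin φ = 2 × 7.29×10⁻⁵ × sin 56° = 1.21×10⁻⁴ s⁻¹
Height gradient: |∂Z/∂n| = 30 m / 773000 m = 3.88×10⁻⁵
On a pressure surface, geostrophic balance gives V_g = (g/f)|∂Z/∂n|:
V_g = 9.81 × 3.88×10⁻⁵ / 1.21×10⁻⁴ = 3.15 m/s
Converting: 3.15 m/s × 1.944 = 6.12 knots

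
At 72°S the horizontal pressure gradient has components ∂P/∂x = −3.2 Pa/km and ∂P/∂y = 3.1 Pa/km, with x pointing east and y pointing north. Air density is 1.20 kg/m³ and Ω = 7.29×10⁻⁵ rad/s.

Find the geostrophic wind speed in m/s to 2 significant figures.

Coriolis parameter at 72°S:
f = 2Ω sin φ = 2 × 7.29×10⁻⁵ × sin 72° = 1.39×10⁻⁴ s⁻¹
In the Southern Hemisphere f is negative: f = −1.39×10⁻⁴ s⁻¹.
Component geostrophic relations (x east, y north):
u_g = −(1/(fρ)) ∂P/∂y,  v_g = (1/(fρ)) ∂P/∂x
u_g = −(3.1×10⁻³)/(−1.39×10⁻⁴ × 1.20) = 18.6 m/s;  v_g = (−3.2×10⁻³)/(−1.39×10⁻⁴ × 1.20) = 19.2 m/s
|V_g| = √(u_g² + v_g²) = 26.8 m/s

27 m/s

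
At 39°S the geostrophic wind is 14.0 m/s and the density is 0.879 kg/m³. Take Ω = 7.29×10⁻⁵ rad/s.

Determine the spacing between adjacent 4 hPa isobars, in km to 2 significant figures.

350 km

Coriolis parameter at 39°S:
f = 2Ω sin φ = 2 × 7.29×10⁻⁵ × sin 39° = 9.18×10⁻⁵ s⁻¹
Geostrophic balance rearranged: |∂P/∂n| = f ρ V_g
|∂P/∂n| = 9.18×10⁻⁵ × 0.879 × 14.0 = 1.13×10⁻³ Pa/m
Isobar spacing: Δn = ΔP/|∂P/∂n| = 400 Pa / 1.13×10⁻³ Pa/m = 354253 m ≈ 350 km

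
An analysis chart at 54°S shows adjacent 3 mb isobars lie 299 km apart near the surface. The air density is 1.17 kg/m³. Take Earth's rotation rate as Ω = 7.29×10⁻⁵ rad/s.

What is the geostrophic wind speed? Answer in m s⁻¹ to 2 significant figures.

7.3 m s⁻¹

Coriolis parameter at 54°S:
f = 2Ω sin φ = 2 × 7.29×10⁻⁵ × sin 54° = 1.18×10⁻⁴ s⁻¹
Pressure gradient: |∂P/∂n| = 300 Pa / 299000 m = 1.00×10⁻³ Pa/m
Geostrophic balance (pressure-gradient force = Coriolis force):
V_g = (1/(fρ)) |∂P/∂n| = 1.00×10⁻³ / (1.18×10⁻⁴ × 1.17) = 7.27 m/s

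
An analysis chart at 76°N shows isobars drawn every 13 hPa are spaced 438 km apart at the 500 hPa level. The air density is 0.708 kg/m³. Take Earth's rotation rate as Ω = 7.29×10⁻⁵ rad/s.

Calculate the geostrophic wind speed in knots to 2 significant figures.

Coriolis parameter at 76°N:
f = 2Ω sin φ = 2 × 7.29×10⁻⁵ × sin 76° = 1.41×10⁻⁴ s⁻¹
Pressure gradient: |∂P/∂n| = 1300 Pa / 438000 m = 2.97×10⁻³ Pa/m
Geostrophic balance (pressure-gradient force = Coriolis force):
V_g = (1/(fρ)) |∂P/∂n| = 2.97×10⁻³ / (1.41×10⁻⁴ × 0.708) = 29.6 m/s
Converting: 29.6 m/s × 1.944 = 58 knots

58 knots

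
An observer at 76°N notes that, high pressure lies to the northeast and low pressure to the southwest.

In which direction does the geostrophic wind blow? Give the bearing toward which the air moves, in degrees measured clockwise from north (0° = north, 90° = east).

315°

The pressure-gradient force points toward the southwest (bearing 225°).
Geostrophic balance: in the Northern Hemisphere the Coriolis force deflects motion to the right, so the geostrophic wind blows 90° to the right of the pressure-gradient force (low pressure on the left).
Rotating 225° by 90° clockwise gives 315° — the wind blows toward the northwest.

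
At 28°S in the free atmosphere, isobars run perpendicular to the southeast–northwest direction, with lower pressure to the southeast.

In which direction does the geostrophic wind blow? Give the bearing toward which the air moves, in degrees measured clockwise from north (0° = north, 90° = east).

The pressure-gradient force points toward the southeast (bearing 135°).
Geostrophic balance: in the Southern Hemisphere the Coriolis force deflects motion to the left, so the geostrophic wind blows 90° to the left of the pressure-gradient force (low pressure on the right).
Rotating 135° by 90° counterclockwise gives 045° — the wind blows toward the northeast.

045°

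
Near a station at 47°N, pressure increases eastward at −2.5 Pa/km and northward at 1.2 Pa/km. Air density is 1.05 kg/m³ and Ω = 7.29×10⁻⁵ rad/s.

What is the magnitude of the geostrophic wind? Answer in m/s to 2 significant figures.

25 m/s

Coriolis parameter at 47°N:
f = 2Ω sin φ = 2 × 7.29×10⁻⁵ × sin 47° = 1.07×10⁻⁴ s⁻¹
Component geostrophic relations (x east, y north):
u_g = −(1/(fρ)) ∂P/∂y,  v_g = (1/(fρ)) ∂P/∂x
u_g = −(1.2×10⁻³)/(1.07×10⁻⁴ × 1.05) = −10.7 m/s;  v_g = (−2.5×10⁻³)/(1.07×10⁻⁴ × 1.05) = −22.3 m/s
|V_g| = √(u_g² + v_g²) = 24.8 m/s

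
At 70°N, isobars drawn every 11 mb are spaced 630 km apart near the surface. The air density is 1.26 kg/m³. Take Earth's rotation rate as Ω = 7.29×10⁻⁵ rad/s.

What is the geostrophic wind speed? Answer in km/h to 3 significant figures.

36.4 km/h

Coriolis parameter at 70°N:
f = 2Ω sin φ = 2 × 7.29×10⁻⁵ × sin 70° = 1.37×10⁻⁴ s⁻¹
Pressure gradient: |∂P/∂n| = 1100 Pa / 630000 m = 1.75×10⁻³ Pa/m
Geostrophic balance (pressure-gradient force = Coriolis force):
V_g = (1/(fρ)) |∂P/∂n| = 1.75×10⁻³ / (1.37×10⁻⁴ × 1.26) = 10.1 m/s
Converting: 10.1 m/s × 3.6 = 36.4 km/h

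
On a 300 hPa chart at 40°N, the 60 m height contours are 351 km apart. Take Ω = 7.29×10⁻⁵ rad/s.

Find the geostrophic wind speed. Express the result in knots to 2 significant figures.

Coriolis parameter at 40°N:
f = 2Ω sin φ = 2 × 7.29×10⁻⁵ × sin 40° = 9.37×10⁻⁵ s⁻¹
Height gradient: |∂Z/∂n| = 60 m / 351000 m = 1.71×10⁻⁴
On a pressure surface, geostrophic balance gives V_g = (g/f)|∂Z/∂n|:
V_g = 9.81 × 1.71×10⁻⁴ / 9.37×10⁻⁵ = 17.9 m/s
Converting: 17.9 m/s × 1.944 = 35 knots

35 knots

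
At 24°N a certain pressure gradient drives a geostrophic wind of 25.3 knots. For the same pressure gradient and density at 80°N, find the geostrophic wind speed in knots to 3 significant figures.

10.4 knots

With the same pressure gradient and density, V_g ∝ 1/f ∝ 1/sin φ.
V₂ = V₁ · sin φ₁ / sin φ₂ = 25.3 × sin 24° / sin 80°
V₂ = 25.3 × 0.4067/0.9848 = 10.4 knots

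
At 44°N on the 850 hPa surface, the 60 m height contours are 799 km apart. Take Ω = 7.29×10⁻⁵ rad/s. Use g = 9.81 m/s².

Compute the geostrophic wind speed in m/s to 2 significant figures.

7.3 m/s

Coriolis parameter at 44°N:
f = 2Ω sin φ = 2 × 7.29×10⁻⁵ × sin 44° = 1.01×10⁻⁴ s⁻¹
Height gradient: |∂Z/∂n| = 60 m / 799000 m = 7.51×10⁻⁵
On a pressure surface, geostrophic balance gives V_g = (g/f)|∂Z/∂n|:
V_g = 9.81 × 7.51×10⁻⁵ / 1.01×10⁻⁴ = 7.27 m/s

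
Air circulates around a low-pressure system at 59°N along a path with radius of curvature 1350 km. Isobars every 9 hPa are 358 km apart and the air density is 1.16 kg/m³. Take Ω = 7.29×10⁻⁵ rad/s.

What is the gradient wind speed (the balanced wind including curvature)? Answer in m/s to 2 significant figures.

Coriolis parameter at 59°N:
f = 2Ω sin φ = 2 × 7.29×10⁻⁵ × sin 59° = 1.25×10⁻⁴ s⁻¹
Pressure gradient: |∂P/∂n| = 900 Pa / 358000 m = 2.51×10⁻³ Pa/m
Geostrophic speed: V_g = |∂P/∂n|/(fρ) = 2.51×10⁻³/(1.25×10⁻⁴ × 1.16) = 17.3 m/s
Around a low, centrifugal force acts outward with Coriolis, so pressure-gradient force balances both:
(1/ρ)|∂P/∂n| = fV + V²/R  →  V² + fR·V − fR·V_g = 0
With fR = 1.25×10⁻⁴ × 1350×10³ m = 169 m/s:
V = [−fR + √((fR)² + 4 fR V_g)]/2 = [−169 + √(169² + 4×169×17.3)]/2 = 15.9 m/s
Subgeostrophic (V < V_g = 17.3 m/s), as expected around a low.

16 m/s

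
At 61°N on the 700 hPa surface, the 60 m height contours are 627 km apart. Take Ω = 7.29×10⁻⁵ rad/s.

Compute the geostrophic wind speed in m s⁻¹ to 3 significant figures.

7.36 m s⁻¹

Coriolis parameter at 61°N:
f = 2Ω sin φ = 2 × 7.29×10⁻⁵ × sin 61° = 1.28×10⁻⁴ s⁻¹
Height gradient: |∂Z/∂n| = 60 m / 627000 m = 9.57×10⁻⁵
On a pressure surface, geostrophic balance gives V_g = (g/f)|∂Z/∂n|:
V_g = 9.81 × 9.57×10⁻⁵ / 1.28×10⁻⁴ = 7.36 m/s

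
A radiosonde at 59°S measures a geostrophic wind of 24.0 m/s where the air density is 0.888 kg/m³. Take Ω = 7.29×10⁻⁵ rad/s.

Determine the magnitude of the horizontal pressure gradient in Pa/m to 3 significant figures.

Coriolis parameter at 59°S:
f = 2Ω sin φ = 2 × 7.29×10⁻⁵ × sin 59° = 1.25×10⁻⁴ s⁻¹
Geostrophic balance rearranged: |∂P/∂n| = f ρ V_g
|∂P/∂n| = 1.25×10⁻⁴ × 0.888 × 24.0 = 2.66×10⁻³ Pa/m

2.66×10⁻³ Pa/m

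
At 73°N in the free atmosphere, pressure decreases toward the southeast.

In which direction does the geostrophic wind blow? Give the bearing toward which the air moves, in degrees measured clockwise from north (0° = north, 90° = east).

The pressure-gradient force points toward the southeast (bearing 135°).
Geostrophic balance: in the Northern Hemisphere the Coriolis force deflects motion to the right, so the geostrophic wind blows 90° to the right of the pressure-gradient force (low pressure on the left).
Rotating 135° by 90° clockwise gives 225° — the wind blows toward the southwest.

225°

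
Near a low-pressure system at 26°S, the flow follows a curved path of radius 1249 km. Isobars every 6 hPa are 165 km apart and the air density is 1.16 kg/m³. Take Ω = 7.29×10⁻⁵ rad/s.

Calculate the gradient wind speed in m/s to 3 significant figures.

34.3 m/s

Coriolis parameter at 26°S:
f = 2Ω sin φ = 2 × 7.29×10⁻⁵ × sin 26° = 6.39×10⁻⁵ s⁻¹
Pressure gradient: |∂P/∂n| = 600 Pa / 165000 m = 3.64×10⁻³ Pa/m
Geostrophic speed: V_g = |∂P/∂n|/(fρ) = 3.64×10⁻³/(6.39×10⁻⁵ × 1.16) = 49.0 m/s
Around a low, centrifugal force acts outward with Coriolis, so pressure-gradient force balances both:
(1/ρ)|∂P/∂n| = fV + V²/R  →  V² + fR·V − fR·V_g = 0
With fR = 6.39×10⁻⁵ × 1249×10³ m = 79.8 m/s:
V = [−fR + √((fR)² + 4 fR V_g)]/2 = [−79.8 + √(79.8² + 4×79.8×49)]/2 = 34.3 m/s
Subgeostrophic (V < V_g = 49 m/s), as expected around a low.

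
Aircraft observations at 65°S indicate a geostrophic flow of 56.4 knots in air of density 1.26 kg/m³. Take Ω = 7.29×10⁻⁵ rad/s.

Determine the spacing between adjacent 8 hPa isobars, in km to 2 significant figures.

Coriolis parameter at 65°S:
f = 2Ω sin φ = 2 × 7.29×10⁻⁵ × sin 65° = 1.32×10⁻⁴ s⁻¹
Wind speed in SI: 56.4 knots = 29.0 m/s
Geostrophic balance rearranged: |∂P/∂n| = f ρ V_g
|∂P/∂n| = 1.32×10⁻⁴ × 1.26 × 29.0 = 4.83×10⁻³ Pa/m
Isobar spacing: Δn = ΔP/|∂P/∂n| = 800 Pa / 4.83×10⁻³ Pa/m = 165603 m ≈ 170 km

170 km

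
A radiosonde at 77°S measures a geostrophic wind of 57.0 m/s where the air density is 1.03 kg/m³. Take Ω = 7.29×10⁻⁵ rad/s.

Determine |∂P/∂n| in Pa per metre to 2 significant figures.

Coriolis parameter at 77°S:
f = 2Ω sin φ = 2 × 7.29×10⁻⁵ × sin 77° = 1.42×10⁻⁴ s⁻¹
Geostrophic balance rearranged: |∂P/∂n| = f ρ V_g
|∂P/∂n| = 1.42×10⁻⁴ × 1.03 × 57.0 = 8.34×10⁻³ Pa/m

8.3×10⁻³ Pa/m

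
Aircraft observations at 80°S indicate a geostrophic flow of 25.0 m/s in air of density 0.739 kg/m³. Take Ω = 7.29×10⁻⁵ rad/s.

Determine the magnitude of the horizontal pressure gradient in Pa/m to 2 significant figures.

Coriolis parameter at 80°S:
f = 2Ω sin φ = 2 × 7.29×10⁻⁵ × sin 80° = 1.44×10⁻⁴ s⁻¹
Geostrophic balance rearranged: |∂P/∂n| = f ρ V_g
|∂P/∂n| = 1.44×10⁻⁴ × 0.739 × 25.0 = 2.65×10⁻³ Pa/m

2.7×10⁻³ Pa/m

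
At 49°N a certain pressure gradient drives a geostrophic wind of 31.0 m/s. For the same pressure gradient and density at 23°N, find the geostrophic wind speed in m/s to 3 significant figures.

With the same pressure gradient and density, V_g ∝ 1/f ∝ 1/sin φ.
V₂ = V₁ · sin φ₁ / sin φ₂ = 31.0 × sin 49° / sin 23°
V₂ = 31.0 × 0.7547/0.3907 = 59.9 m/s

59.9 m/s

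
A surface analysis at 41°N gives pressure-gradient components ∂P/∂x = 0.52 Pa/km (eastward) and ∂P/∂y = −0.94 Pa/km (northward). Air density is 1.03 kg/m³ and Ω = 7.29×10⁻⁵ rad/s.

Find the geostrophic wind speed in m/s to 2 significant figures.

11 m/s

Coriolis parameter at 41°N:
f = 2Ω sin φ = 2 × 7.29×10⁻⁵ × sin 41° = 9.57×10⁻⁵ s⁻¹
Component geostrophic relations (x east, y north):
u_g = −(1/(fρ)) ∂P/∂y,  v_g = (1/(fρ)) ∂P/∂x
u_g = −(−0.94×10⁻³)/(9.57×10⁻⁵ × 1.03) = 9.54 m/s;  v_g = (0.52×10⁻³)/(9.57×10⁻⁵ × 1.03) = 5.28 m/s
|V_g| = √(u_g² + v_g²) = 10.9 m/s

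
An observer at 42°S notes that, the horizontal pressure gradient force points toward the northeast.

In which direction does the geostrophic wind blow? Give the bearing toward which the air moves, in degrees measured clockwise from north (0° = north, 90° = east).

The pressure-gradient force points toward the northeast (bearing 045°).
Geostrophic balance: in the Southern Hemisphere the Coriolis force deflects motion to the left, so the geostrophic wind blows 90° to the left of the pressure-gradient force (low pressure on the right).
Rotating 045° by 90° counterclockwise gives 315° — the wind blows toward the northwest.

315°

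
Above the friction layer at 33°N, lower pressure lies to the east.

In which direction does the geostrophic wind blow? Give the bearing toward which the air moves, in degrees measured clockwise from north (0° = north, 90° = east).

The pressure-gradient force points toward the east (bearing 090°).
Geostrophic balance: in the Northern Hemisphere the Coriolis force deflects motion to the right, so the geostrophic wind blows 90° to the right of the pressure-gradient force (low pressure on the left).
Rotating 090° by 90° clockwise gives 180° — the wind blows toward the south.

180°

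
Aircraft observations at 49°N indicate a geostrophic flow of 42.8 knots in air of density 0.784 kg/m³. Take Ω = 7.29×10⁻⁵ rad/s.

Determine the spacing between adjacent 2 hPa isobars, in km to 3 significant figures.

Coriolis parameter at 49°N:
f = 2Ω sin φ = 2 × 7.29×10⁻⁵ × sin 49° = 1.10×10⁻⁴ s⁻¹
Wind speed in SI: 42.8 knots = 22.0 m/s
Geostrophic balance rearranged: |∂P/∂n| = f ρ V_g
|∂P/∂n| = 1.10×10⁻⁴ × 0.784 × 22.0 = 1.90×10⁻³ Pa/m
Isobar spacing: Δn = ΔP/|∂P/∂n| = 200 Pa / 1.90×10⁻³ Pa/m = 105292 m ≈ 105 km

105 km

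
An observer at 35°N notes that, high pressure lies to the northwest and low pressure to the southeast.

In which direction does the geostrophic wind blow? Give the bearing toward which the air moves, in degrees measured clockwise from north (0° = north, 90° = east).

225°

The pressure-gradient force points toward the southeast (bearing 135°).
Geostrophic balance: in the Northern Hemisphere the Coriolis force deflects motion to the right, so the geostrophic wind blows 90° to the right of the pressure-gradient force (low pressure on the left).
Rotating 135° by 90° clockwise gives 225° — the wind blows toward the southwest.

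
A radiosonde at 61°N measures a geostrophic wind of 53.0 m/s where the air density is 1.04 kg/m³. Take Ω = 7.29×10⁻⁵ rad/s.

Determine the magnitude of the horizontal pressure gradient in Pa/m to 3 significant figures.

7.03×10⁻³ Pa/m

Coriolis parameter at 61°N:
f = 2Ω sin φ = 2 × 7.29×10⁻⁵ × sin 61° = 1.28×10⁻⁴ s⁻¹
Geostrophic balance rearranged: |∂P/∂n| = f ρ V_g
|∂P/∂n| = 1.28×10⁻⁴ × 1.04 × 53.0 = 7.03×10⁻³ Pa/m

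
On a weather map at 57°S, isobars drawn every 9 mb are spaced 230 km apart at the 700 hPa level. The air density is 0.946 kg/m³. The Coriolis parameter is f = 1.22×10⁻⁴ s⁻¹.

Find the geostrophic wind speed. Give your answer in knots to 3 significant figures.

65.9 knots

Pressure gradient: |∂P/∂n| = 900 Pa / 230000 m = 3.91×10⁻³ Pa/m
Geostrophic balance (pressure-gradient force = Coriolis force):
V_g = (1/(fρ)) |∂P/∂n| = 3.91×10⁻³ / (1.22×10⁻⁴ × 0.946) = 33.9 m/s
Converting: 33.9 m/s × 1.944 = 65.9 knots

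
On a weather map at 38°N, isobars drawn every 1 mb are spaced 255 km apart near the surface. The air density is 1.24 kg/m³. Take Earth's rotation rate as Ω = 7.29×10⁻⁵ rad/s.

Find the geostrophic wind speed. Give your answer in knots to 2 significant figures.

6.8 knots

Coriolis parameter at 38°N:
f = 2Ω sin φ = 2 × 7.29×10⁻⁵ × sin 38° = 8.98×10⁻⁵ s⁻¹
Pressure gradient: |∂P/∂n| = 100 Pa / 255000 m = 3.92×10⁻⁴ Pa/m
Geostrophic balance (pressure-gradient force = Coriolis force):
V_g = (1/(fρ)) |∂P/∂n| = 3.92×10⁻⁴ / (8.98×10⁻⁵ × 1.24) = 3.52 m/s
Converting: 3.52 m/s × 1.944 = 6.8 knots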